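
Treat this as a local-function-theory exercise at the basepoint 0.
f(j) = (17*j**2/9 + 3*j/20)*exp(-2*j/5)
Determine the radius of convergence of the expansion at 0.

The radius of convergence is infinite.

The factor exp(-2*j/5) is entire and contributes no finite singular point.
The polynomial part has no poles.
No finite singular points: the Taylor series at 0 converges everywhere.


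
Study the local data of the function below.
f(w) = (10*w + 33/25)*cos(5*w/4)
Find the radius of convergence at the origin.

The factor cos(5*w/4) is entire and contributes no finite singular point.
The polynomial part has no poles.
No finite singular points: the Taylor series at 0 converges everywhere.

The radius of convergence is infinite.


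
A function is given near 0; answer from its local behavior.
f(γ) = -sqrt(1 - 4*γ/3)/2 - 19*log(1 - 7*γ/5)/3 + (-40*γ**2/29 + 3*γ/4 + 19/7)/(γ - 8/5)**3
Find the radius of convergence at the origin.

Denominator factor (γ - 8/5)^3: pole of order 3 at 8/5, modulus 8/5.
Branch term (-1/2)*sqrt(1 - γ/(3/4)): its argument vanishes at γ = 3/4, a square-root branch point, modulus 3/4.
Branch term (-19/3)*log(1 - γ/(5/7)): its argument vanishes at γ = 5/7, a logarithmic branch point, modulus 5/7.
The radius of convergence is the smallest modulus among the singular points: 5/7.

The radius of convergence is 5/7.


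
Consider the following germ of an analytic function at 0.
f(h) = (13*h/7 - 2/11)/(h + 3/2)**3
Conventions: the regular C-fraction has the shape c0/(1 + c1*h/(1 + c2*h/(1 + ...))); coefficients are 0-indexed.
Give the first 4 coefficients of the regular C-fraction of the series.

The regular C-fraction coefficients are [-16/297, 171/14, -74143/7182, 4062632/38035359].

Taylor coefficients (expand at 0): a_0 = -16/297, a_1 = 152/231, a_2 = -7760/6237, a_3 = 91328/56133.
c0 = a_0 = -16/297. Peel one level at a time: if S = 1 + c*h/S' with S'(0) = 1, then c is the h-coefficient of S and S' = c*h/(S - 1).
S_1 = c0/f = 1 + (171/14)*h + (74143/588)*h^2 + ...; c1 = 171/14.
S_2 = c1*h/(S_1 - 1) = 1 + (-74143/7182)*h + (290188/263169)*h^2 + ...; c2 = -74143/7182.
S_3 = c2*h/(S_2 - 1) = 1 + (4062632/38035359)*h + ...; c3 = 4062632/38035359.


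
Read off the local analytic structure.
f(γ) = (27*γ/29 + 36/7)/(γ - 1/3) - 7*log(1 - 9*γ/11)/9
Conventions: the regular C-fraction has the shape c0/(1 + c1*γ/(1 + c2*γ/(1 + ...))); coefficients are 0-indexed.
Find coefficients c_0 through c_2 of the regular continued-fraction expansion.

Taylor coefficients (expand at 0): a_0 = -108/7, a_1 = -108172/2233, a_2 = -7220349/49126.
c0 = a_0 = -108/7. Peel one level at a time: if S = 1 + c*γ/S' with S'(0) = 1, then c is the γ-coefficient of S and S' = c*γ/(S - 1).
S_1 = c0/f = 1 + (-27043/8613)*γ + (197057525/593470152)*γ^2 + ...; c1 = -27043/8613.
S_2 = c1*γ/(S_1 - 1) = 1 + (197057525/1863370872)*γ + ...; c2 = 197057525/1863370872.

The regular C-fraction coefficients are [-108/7, -27043/8613, 197057525/1863370872].


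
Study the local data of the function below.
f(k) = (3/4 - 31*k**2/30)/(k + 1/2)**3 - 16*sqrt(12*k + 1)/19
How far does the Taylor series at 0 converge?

Denominator factor (k + 1/2)^3: pole of order 3 at -1/2, modulus 1/2.
Branch term (-16/19)*sqrt(1 - k/(-1/12)): its argument vanishes at k = -1/12, a square-root branch point, modulus 1/12.
The radius of convergence is the smallest modulus among the singular points: 1/12.

The radius of convergence is 1/12.


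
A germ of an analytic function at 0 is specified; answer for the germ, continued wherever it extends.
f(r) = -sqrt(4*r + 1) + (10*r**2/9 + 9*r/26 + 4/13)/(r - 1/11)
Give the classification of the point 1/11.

The denominator factor r - 1/11 vanishes at 1/11 and appears to the power 1; the numerator there equals 9863/28314, nonzero, and no other factor vanishes.
The branch terms are analytic at this point.
Hence a pole whose order is the multiplicity, 1.

The point is a pole of order 1.


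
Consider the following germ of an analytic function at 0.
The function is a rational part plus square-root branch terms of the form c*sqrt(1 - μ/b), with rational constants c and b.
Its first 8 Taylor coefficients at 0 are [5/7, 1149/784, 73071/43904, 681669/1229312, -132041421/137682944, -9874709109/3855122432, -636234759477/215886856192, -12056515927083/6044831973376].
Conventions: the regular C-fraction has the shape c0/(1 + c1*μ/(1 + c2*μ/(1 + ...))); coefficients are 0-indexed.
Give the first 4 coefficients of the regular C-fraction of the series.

Taylor coefficients (read off): a_0 = 5/7, a_1 = 1149/784, a_2 = 73071/43904, a_3 = 681669/1229312.
c0 = a_0 = 5/7. Peel one level at a time: if S = 1 + c*μ/S' with S'(0) = 1, then c is the μ-coefficient of S and S' = c*μ/(S - 1).
S_1 = c0/f = 1 + (-1149/560)*μ + (84213/44800)*μ^2 + ...; c1 = -1149/560.
S_2 = c1*μ/(S_1 - 1) = 1 + (28071/30640)*μ + (8555319/9388096)*μ^2 + ...; c2 = 28071/30640.
S_3 = c2*μ/(S_2 - 1) = 1 + (-4752955/4778308)*μ + ...; c3 = -4752955/4778308.

The regular C-fraction coefficients are [5/7, -1149/560, 28071/30640, -4752955/4778308].


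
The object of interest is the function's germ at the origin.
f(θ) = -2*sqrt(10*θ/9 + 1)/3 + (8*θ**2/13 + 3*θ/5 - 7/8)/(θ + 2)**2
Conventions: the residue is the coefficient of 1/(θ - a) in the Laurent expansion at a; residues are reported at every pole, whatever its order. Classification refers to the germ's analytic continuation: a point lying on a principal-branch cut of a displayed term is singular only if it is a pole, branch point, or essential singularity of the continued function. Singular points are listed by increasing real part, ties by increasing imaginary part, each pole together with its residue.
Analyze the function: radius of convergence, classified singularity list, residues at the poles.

Denominator factor (θ + 2)^2: pole of order 2 at -2, modulus 2.
Branch term (-2/3)*sqrt(1 - θ/(-9/10)): its argument vanishes at θ = -9/10, a square-root branch point, modulus 9/10.
The radius of convergence is the smallest modulus among the singular points: 9/10.
The branch term is analytic at -2 and contributes nothing to the residue; only the rational part matters.
At the order-2 pole -2 set g(θ) = (θ - (-2))^2*(rational part) = 8*θ**2/13 + 3*θ/5 - 7/8.
Order-2 pole: residue = g'(a); g'(-2) = -121/65, so the residue is -121/65.
List the singular points by increasing real part (a conjugate pair: the negative imaginary part first).

Radius of convergence at 0: 9/10.
At -2: a pole of order 2; residue -121/65.
At -9/10: an algebraic (square-root) branch point.


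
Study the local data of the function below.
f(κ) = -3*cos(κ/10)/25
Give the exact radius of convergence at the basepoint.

The factor cos(κ/10) is entire and contributes no finite singular point.
The polynomial part has no poles.
No finite singular points: the Taylor series at 0 converges everywhere.

The radius of convergence is infinite.


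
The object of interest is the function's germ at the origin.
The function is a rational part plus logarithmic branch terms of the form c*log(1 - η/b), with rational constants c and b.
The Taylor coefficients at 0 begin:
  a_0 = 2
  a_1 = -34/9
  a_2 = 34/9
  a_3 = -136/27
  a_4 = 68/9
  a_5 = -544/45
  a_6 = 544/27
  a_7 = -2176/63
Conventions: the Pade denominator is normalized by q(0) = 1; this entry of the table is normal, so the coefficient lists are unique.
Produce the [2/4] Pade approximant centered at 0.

Taylor coefficients needed (read off): a_0 = 2, a_1 = -34/9, a_2 = 34/9, a_3 = -136/27, a_4 = 68/9, a_5 = -544/45, a_6 = 544/27.
Write the denominator as Q(η) = 1 + q1*η + q2*η^2 + q3*η^3 + q4*η^4. Requiring Q*f - P = O(η^7) with deg P <= 2 kills the coefficients of η^3..η^6 in Q*f:
  η^3: a_3 + q1*a_2 + q2*a_1 + q3*a_0 = 0, i.e. -136/27 + (34/9)*q1 + (-34/9)*q2 + (2)*q3 = 0.
  η^4: a_4 + q1*a_3 + q2*a_2 + q3*a_1 + q4*a_0 = 0, i.e. 68/9 + (-136/27)*q1 + (34/9)*q2 + (-34/9)*q3 + (2)*q4 = 0.
  η^5: a_5 + q1*a_4 + q2*a_3 + q3*a_2 + q4*a_1 = 0, i.e. -544/45 + (68/9)*q1 + (-136/27)*q2 + (34/9)*q3 + (-34/9)*q4 = 0.
  η^6: a_6 + q1*a_5 + q2*a_4 + q3*a_3 + q4*a_2 = 0, i.e. 544/27 + (-544/45)*q1 + (68/9)*q2 + (-136/27)*q3 + (34/9)*q4 = 0.
Solving this linear system: q1 = 5074/2179, q2 = 30298/32685, q3 = -4216/32685, q4 = 9044/98055.
The numerator is Q*f truncated at degree 2: P0 = a_0 = 2; P1 = a_1 + q1*a_0 = 17246/19611; P2 = a_2 + q1*a_1 + q2*a_0 = -103454/32685.

The Pade approximant has numerator coefficients [2, 17246/19611, -103454/32685]; denominator coefficients [1, 5074/2179, 30298/32685, -4216/32685, 9044/98055].


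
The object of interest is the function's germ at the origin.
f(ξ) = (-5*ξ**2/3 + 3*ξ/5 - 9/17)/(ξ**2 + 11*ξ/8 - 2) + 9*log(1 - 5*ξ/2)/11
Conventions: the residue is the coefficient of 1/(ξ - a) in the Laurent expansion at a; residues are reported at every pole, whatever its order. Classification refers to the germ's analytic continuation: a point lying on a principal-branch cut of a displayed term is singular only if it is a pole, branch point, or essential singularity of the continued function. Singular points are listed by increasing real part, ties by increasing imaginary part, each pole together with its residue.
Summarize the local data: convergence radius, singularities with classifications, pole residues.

Denominator factor (ξ**2 + 11*ξ/8 - 2): discriminant 633/64, real irrational roots -11/16 + (1/16)*sqrt(633) and -11/16 - (1/16)*sqrt(633); poles of order 1, moduli -11/16 + (1/16)*sqrt(633) and 11/16 + (1/16)*sqrt(633).
Branch term (9/11)*log(1 - ξ/(2/5)): its argument vanishes at ξ = 2/5, a logarithmic branch point, modulus 2/5.
The radius of convergence is the smallest modulus among the singular points: 2/5.
The branch term is analytic at -11/16 - (1/16)*sqrt(633) and contributes nothing to the residue; only the rational part matters.
The factor ξ**2 + 11*ξ/8 - 2 splits as (ξ - a)(ξ - a') with a = -11/16 - (1/16)*sqrt(633), a' = -11/16 + (1/16)*sqrt(633). At the order-1 pole a set g(ξ) = (ξ - a)*(rational part) = [-5*ξ**2/3 + 3*ξ/5 - 9/17] / (ξ - a').
Simple pole: residue = g(a) at a = -11/16 - (1/16)*sqrt(633), which is 347/240 + (190969/2582640)*sqrt(633).
The branch term is analytic at -11/16 + (1/16)*sqrt(633) and contributes nothing to the residue; only the rational part matters.
The factor ξ**2 + 11*ξ/8 - 2 splits as (ξ - a)(ξ - a') with a = -11/16 + (1/16)*sqrt(633), a' = -11/16 - (1/16)*sqrt(633). At the order-1 pole a set g(ξ) = (ξ - a)*(rational part) = [-5*ξ**2/3 + 3*ξ/5 - 9/17] / (ξ - a').
Simple pole: residue = g(a) at a = -11/16 + (1/16)*sqrt(633), which is 347/240 - (190969/2582640)*sqrt(633).
List the singular points by increasing real part (a conjugate pair: the negative imaginary part first).

Radius of convergence at 0: 2/5.
At -11/16 - (1/16)*sqrt(633): a pole of order 1; residue 347/240 + (190969/2582640)*sqrt(633).
At 2/5: a logarithmic branch point.
At -11/16 + (1/16)*sqrt(633): a pole of order 1; residue 347/240 - (190969/2582640)*sqrt(633).


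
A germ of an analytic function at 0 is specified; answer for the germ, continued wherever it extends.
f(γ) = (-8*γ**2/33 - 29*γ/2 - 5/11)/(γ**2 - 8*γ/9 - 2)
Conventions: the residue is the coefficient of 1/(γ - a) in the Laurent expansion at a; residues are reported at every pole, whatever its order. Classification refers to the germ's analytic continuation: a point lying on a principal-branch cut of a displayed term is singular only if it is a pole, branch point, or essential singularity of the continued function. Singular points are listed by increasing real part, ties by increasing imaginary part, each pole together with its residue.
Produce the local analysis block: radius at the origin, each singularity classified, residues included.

Denominator factor (γ**2 - 8*γ/9 - 2): discriminant 712/81, real irrational roots 4/9 + (1/9)*sqrt(178) and 4/9 - (1/9)*sqrt(178); poles of order 1, moduli 4/9 + (1/9)*sqrt(178) and -4/9 + (1/9)*sqrt(178).
The radius of convergence is the smallest modulus among the singular points: -4/9 + (1/9)*sqrt(178).
The factor γ**2 - 8*γ/9 - 2 splits as (γ - a)(γ - a') with a = 4/9 - (1/9)*sqrt(178), a' = 4/9 + (1/9)*sqrt(178). At the order-1 pole a set g(γ) = (γ - a)*f(γ) = [-8*γ**2/33 - 29*γ/2 - 5/11] / (γ - a').
Simple pole: residue = g(a) at a = 4/9 - (1/9)*sqrt(178), which is -8741/1188 + (19993/105732)*sqrt(178).
The factor γ**2 - 8*γ/9 - 2 splits as (γ - a)(γ - a') with a = 4/9 + (1/9)*sqrt(178), a' = 4/9 - (1/9)*sqrt(178). At the order-1 pole a set g(γ) = (γ - a)*f(γ) = [-8*γ**2/33 - 29*γ/2 - 5/11] / (γ - a').
Simple pole: residue = g(a) at a = 4/9 + (1/9)*sqrt(178), which is -8741/1188 - (19993/105732)*sqrt(178).
List the singular points by increasing real part (a conjugate pair: the negative imaginary part first).

Radius of convergence at 0: -4/9 + (1/9)*sqrt(178).
At 4/9 - (1/9)*sqrt(178): a pole of order 1; residue -8741/1188 + (19993/105732)*sqrt(178).
At 4/9 + (1/9)*sqrt(178): a pole of order 1; residue -8741/1188 - (19993/105732)*sqrt(178).


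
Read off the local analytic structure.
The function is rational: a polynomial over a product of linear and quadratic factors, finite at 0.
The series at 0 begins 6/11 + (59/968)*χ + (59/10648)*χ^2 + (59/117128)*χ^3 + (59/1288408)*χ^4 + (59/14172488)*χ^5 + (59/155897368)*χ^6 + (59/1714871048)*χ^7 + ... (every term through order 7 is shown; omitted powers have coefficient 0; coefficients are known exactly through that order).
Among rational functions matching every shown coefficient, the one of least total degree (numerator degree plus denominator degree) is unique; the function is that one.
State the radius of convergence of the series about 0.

No rational of total degree below 2 reproduces all 8 coefficients; solving the [1/1] Pade equations on them gives f(χ) = (-χ/8 - 6)/(χ - 11), whose expansion matches every shown term.
Denominator factor (χ - 11): pole of order 1 at 11, modulus 11.
The radius of convergence is the smallest modulus among the singular points: 11.

The radius of convergence is 11.


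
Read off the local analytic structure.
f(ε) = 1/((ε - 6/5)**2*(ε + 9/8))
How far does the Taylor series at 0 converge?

The radius of convergence is 9/8.

Denominator factor (ε - 6/5)^2: pole of order 2 at 6/5, modulus 6/5.
Denominator factor (ε + 9/8): pole of order 1 at -9/8, modulus 9/8.
The radius of convergence is the smallest modulus among the singular points: 9/8.


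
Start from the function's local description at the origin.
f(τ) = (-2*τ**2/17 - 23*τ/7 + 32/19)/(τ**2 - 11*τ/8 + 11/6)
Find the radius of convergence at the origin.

The radius of convergence is (1/6)*sqrt(66).

Denominator factor (τ**2 - 11*τ/8 + 11/6): discriminant -1045/192, complex-conjugate roots (11/16) + ((1/48)*sqrt(3135))*i and (11/16) - ((1/48)*sqrt(3135))*i; poles of order 1, moduli (1/6)*sqrt(66) and (1/6)*sqrt(66).
The radius of convergence is the smallest modulus among the singular points: (1/6)*sqrt(66).


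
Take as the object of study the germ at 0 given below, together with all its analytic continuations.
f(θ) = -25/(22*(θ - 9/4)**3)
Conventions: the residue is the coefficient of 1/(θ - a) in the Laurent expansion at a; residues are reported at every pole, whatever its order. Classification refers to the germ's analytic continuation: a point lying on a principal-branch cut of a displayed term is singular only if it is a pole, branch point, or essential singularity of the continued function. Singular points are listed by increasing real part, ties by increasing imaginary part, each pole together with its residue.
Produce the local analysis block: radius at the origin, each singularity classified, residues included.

Denominator factor (θ - 9/4)^3: pole of order 3 at 9/4, modulus 9/4.
The radius of convergence is the smallest modulus among the singular points: 9/4.
At the order-3 pole 9/4 set g(θ) = (θ - (9/4))^3*f(θ) = -25/22.
Order-3 pole: residue = g''(a)/2; g''(9/4) = 0, so the residue is 0.

Radius of convergence at 0: 9/4.
At 9/4: a pole of order 3; residue 0.


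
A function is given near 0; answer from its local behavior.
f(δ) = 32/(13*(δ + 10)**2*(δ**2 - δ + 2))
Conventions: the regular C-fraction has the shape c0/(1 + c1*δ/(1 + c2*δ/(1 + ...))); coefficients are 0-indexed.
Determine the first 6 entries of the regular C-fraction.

The regular C-fraction coefficients are [4/325, -3/10, 41/30, -983/615, 4185/161212, 151003/1097028].

Taylor coefficients (expand at 0): a_0 = 4/325, a_1 = 6/1625, a_2 = -32/8125, a_3 = -157/40625, a_4 = 7/162500, a_5 = 15869/8125000.
c0 = a_0 = 4/325. Peel one level at a time: if S = 1 + c*δ/S' with S'(0) = 1, then c is the δ-coefficient of S and S' = c*δ/(S - 1).
S_1 = c0/f = 1 + (-3/10)*δ + (41/100)*δ^2 + ...; c1 = -3/10.
S_2 = c1*δ/(S_1 - 1) = 1 + (41/30)*δ + (983/450)*δ^2 + ...; c2 = 41/30.
S_3 = c2*δ/(S_2 - 1) = 1 + (-983/615)*δ + (279/6724)*δ^2 + ...; c3 = -983/615.
S_4 = c3*δ/(S_3 - 1) = 1 + (4185/161212)*δ + (-55245/15460624)*δ^2 + ...; c4 = 4185/161212.
S_5 = c4*δ/(S_4 - 1) = 1 + (151003/1097028)*δ + ...; c5 = 151003/1097028.


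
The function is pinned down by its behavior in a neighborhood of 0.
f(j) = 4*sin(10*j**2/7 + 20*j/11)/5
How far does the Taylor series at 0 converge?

The radius of convergence is infinite.

The factor -sin(10*j**2/7 + 20*j/11) is entire and contributes no finite singular point.
The polynomial part has no poles.
No finite singular points: the Taylor series at 0 converges everywhere.


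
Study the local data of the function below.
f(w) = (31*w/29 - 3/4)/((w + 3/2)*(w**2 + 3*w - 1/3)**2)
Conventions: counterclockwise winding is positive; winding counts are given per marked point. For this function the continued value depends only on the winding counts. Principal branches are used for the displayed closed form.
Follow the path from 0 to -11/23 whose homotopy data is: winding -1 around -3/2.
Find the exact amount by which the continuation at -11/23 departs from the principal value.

Continued minus principal equals 0.

The function is rational, hence single-valued: continuing it around any pole returns the same value, so the difference is 0.


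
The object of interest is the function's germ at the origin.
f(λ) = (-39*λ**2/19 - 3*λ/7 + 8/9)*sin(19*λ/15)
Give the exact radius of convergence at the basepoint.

The radius of convergence is infinite.

The factor sin(19*λ/15) is entire and contributes no finite singular point.
The polynomial part has no poles.
No finite singular points: the Taylor series at 0 converges everywhere.


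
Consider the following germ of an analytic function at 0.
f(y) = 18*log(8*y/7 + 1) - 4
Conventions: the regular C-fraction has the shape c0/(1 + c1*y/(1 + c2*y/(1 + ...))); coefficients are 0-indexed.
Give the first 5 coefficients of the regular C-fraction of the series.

Taylor coefficients (expand at 0): a_0 = -4, a_1 = 144/7, a_2 = -576/49, a_3 = 3072/343, a_4 = -18432/2401.
c0 = a_0 = -4. Peel one level at a time: if S = 1 + c*y/S' with S'(0) = 1, then c is the y-coefficient of S and S' = c*y/(S - 1).
S_1 = c0/f = 1 + (36/7)*y + (1152/49)*y^2 + ...; c1 = 36/7.
S_2 = c1*y/(S_1 - 1) = 1 + (-32/7)*y + (-16/147)*y^2 + ...; c2 = -32/7.
S_3 = c2*y/(S_2 - 1) = 1 + (-1/42)*y + (25/1764)*y^2 + ...; c3 = -1/42.
S_4 = c3*y/(S_3 - 1) = 1 + (25/42)*y + ...; c4 = 25/42.

The regular C-fraction coefficients are [-4, 36/7, -32/7, -1/42, 25/42].


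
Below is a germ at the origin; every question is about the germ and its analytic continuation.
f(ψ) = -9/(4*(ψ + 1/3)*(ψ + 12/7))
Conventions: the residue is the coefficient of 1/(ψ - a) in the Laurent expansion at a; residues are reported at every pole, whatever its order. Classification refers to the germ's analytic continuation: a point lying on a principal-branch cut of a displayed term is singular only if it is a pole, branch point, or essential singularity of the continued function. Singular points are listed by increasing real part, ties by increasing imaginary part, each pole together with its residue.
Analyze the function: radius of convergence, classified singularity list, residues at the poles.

Radius of convergence at 0: 1/3.
At -12/7: a pole of order 1; residue 189/116.
At -1/3: a pole of order 1; residue -189/116.

Denominator factor (ψ + 12/7): pole of order 1 at -12/7, modulus 12/7.
Denominator factor (ψ + 1/3): pole of order 1 at -1/3, modulus 1/3.
The radius of convergence is the smallest modulus among the singular points: 1/3.
At the order-1 pole -12/7 set g(ψ) = (ψ - (-12/7))*f(ψ) = -9/(4*(ψ + 1/3)).
Simple pole: residue = g(a) at a = -12/7, which is 189/116.
At the order-1 pole -1/3 set g(ψ) = (ψ - (-1/3))*f(ψ) = -9/(4*(ψ + 12/7)).
Simple pole: residue = g(a) at a = -1/3, which is -189/116.
List the singular points by increasing real part (a conjugate pair: the negative imaginary part first).


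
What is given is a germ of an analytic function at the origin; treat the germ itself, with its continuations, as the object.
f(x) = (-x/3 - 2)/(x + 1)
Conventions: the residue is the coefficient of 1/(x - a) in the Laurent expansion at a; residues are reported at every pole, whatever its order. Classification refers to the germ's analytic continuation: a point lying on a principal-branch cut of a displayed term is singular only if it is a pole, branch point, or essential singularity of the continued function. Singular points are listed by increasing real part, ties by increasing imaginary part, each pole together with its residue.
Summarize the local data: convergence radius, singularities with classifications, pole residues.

Radius of convergence at 0: 1.
At -1: a pole of order 1; residue -5/3.

Denominator factor (x + 1): pole of order 1 at -1, modulus 1.
The radius of convergence is the smallest modulus among the singular points: 1.
At the order-1 pole -1 set g(x) = (x - (-1))*f(x) = -x/3 - 2.
Simple pole: residue = g(a) at a = -1, which is -5/3.


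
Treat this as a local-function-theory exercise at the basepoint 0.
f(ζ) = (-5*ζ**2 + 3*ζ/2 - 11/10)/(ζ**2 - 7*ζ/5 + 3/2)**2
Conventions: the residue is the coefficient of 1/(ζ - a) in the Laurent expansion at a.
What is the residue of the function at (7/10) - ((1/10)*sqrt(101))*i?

The residue is -((3775/20402)*sqrt(101))*i.

The factor ζ**2 - 7*ζ/5 + 3/2 splits as (ζ - a)(ζ - a') with a = (7/10) - ((1/10)*sqrt(101))*i, a' = (7/10) + ((1/10)*sqrt(101))*i. At the order-2 pole a set g(ζ) = (ζ - a)^2*f(ζ) = [-5*ζ**2 + 3*ζ/2 - 11/10] / (ζ - a')^2.
Order-2 pole: residue = g'(a); g'((7/10) - ((1/10)*sqrt(101))*i) = -((3775/20402)*sqrt(101))*i, so the residue is -((3775/20402)*sqrt(101))*i.


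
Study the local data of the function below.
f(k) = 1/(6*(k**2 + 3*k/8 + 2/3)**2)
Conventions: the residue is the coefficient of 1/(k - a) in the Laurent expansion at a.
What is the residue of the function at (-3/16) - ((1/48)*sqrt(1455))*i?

The residue is ((512/235225)*sqrt(1455))*i.

The factor k**2 + 3*k/8 + 2/3 splits as (k - a)(k - a') with a = (-3/16) - ((1/48)*sqrt(1455))*i, a' = (-3/16) + ((1/48)*sqrt(1455))*i. At the order-2 pole a set g(k) = (k - a)^2*f(k) = [1/6] / (k - a')^2.
Order-2 pole: residue = g'(a); g'((-3/16) - ((1/48)*sqrt(1455))*i) = ((512/235225)*sqrt(1455))*i, so the residue is ((512/235225)*sqrt(1455))*i.


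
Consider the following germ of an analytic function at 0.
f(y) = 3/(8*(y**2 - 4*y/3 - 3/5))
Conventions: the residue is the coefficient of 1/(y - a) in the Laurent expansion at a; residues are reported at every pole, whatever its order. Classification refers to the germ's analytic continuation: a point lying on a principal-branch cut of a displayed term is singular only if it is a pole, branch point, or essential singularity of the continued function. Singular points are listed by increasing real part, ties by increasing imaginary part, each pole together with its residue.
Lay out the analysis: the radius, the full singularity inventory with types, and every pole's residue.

Radius of convergence at 0: -2/3 + (1/15)*sqrt(235).
At 2/3 - (1/15)*sqrt(235): a pole of order 1; residue -(9/752)*sqrt(235).
At 2/3 + (1/15)*sqrt(235): a pole of order 1; residue (9/752)*sqrt(235).

Denominator factor (y**2 - 4*y/3 - 3/5): discriminant 188/45, real irrational roots 2/3 + (1/15)*sqrt(235) and 2/3 - (1/15)*sqrt(235); poles of order 1, moduli 2/3 + (1/15)*sqrt(235) and -2/3 + (1/15)*sqrt(235).
The radius of convergence is the smallest modulus among the singular points: -2/3 + (1/15)*sqrt(235).
The factor y**2 - 4*y/3 - 3/5 splits as (y - a)(y - a') with a = 2/3 - (1/15)*sqrt(235), a' = 2/3 + (1/15)*sqrt(235). At the order-1 pole a set g(y) = (y - a)*f(y) = [3/8] / (y - a').
Simple pole: residue = g(a) at a = 2/3 - (1/15)*sqrt(235), which is -(9/752)*sqrt(235).
The factor y**2 - 4*y/3 - 3/5 splits as (y - a)(y - a') with a = 2/3 + (1/15)*sqrt(235), a' = 2/3 - (1/15)*sqrt(235). At the order-1 pole a set g(y) = (y - a)*f(y) = [3/8] / (y - a').
Simple pole: residue = g(a) at a = 2/3 + (1/15)*sqrt(235), which is (9/752)*sqrt(235).
List the singular points by increasing real part (a conjugate pair: the negative imaginary part first).


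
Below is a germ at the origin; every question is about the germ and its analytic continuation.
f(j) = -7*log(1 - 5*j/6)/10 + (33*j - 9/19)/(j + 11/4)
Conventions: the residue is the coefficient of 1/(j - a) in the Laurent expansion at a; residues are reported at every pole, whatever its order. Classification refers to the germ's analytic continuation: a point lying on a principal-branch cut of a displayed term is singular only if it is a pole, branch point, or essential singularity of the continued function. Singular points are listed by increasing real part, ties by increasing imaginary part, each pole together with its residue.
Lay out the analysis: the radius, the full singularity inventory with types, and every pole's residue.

Radius of convergence at 0: 6/5.
At -11/4: a pole of order 1; residue -6933/76.
At 6/5: a logarithmic branch point.

Denominator factor (j + 11/4): pole of order 1 at -11/4, modulus 11/4.
Branch term (-7/10)*log(1 - j/(6/5)): its argument vanishes at j = 6/5, a logarithmic branch point, modulus 6/5.
The radius of convergence is the smallest modulus among the singular points: 6/5.
The branch term is analytic at -11/4 and contributes nothing to the residue; only the rational part matters.
At the order-1 pole -11/4 set g(j) = (j - (-11/4))*(rational part) = 33*j - 9/19.
Simple pole: residue = g(a) at a = -11/4, which is -6933/76.
List the singular points by increasing real part (a conjugate pair: the negative imaginary part first).


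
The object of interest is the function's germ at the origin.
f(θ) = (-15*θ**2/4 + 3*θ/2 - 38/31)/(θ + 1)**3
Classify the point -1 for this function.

The denominator factor θ + 1 vanishes at -1 and appears to the power 3; the numerator there equals -803/124, nonzero, and no other factor vanishes.
Hence a pole whose order is the multiplicity, 3.

The point is a pole of order 3.


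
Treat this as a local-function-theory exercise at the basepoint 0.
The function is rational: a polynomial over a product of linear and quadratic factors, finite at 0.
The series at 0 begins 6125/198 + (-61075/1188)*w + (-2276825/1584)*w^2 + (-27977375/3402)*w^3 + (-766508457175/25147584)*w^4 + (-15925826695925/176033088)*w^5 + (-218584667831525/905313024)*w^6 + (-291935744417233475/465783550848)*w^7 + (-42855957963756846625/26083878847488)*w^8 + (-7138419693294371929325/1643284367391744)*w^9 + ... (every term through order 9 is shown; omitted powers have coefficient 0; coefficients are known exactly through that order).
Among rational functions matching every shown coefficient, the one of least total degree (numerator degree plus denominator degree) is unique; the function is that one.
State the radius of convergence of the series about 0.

The radius of convergence is 3/7.

No rational of total degree below 8 reproduces all 10 coefficients; solving the [2/6] Pade equations on them gives f(w) = (-9*w**2/4 - 9*w + 10/11)/((w - 3/7)**2*(w**2 - 5*w/7 + 2/5)**2), whose expansion matches every shown term.
Denominator factor (w**2 - 5*w/7 + 2/5)^2: discriminant -267/245, complex-conjugate roots (5/14) + ((1/70)*sqrt(1335))*i and (5/14) - ((1/70)*sqrt(1335))*i; poles of order 2, moduli (1/5)*sqrt(10) and (1/5)*sqrt(10).
Denominator factor (w - 3/7)^2: pole of order 2 at 3/7, modulus 3/7.
The radius of convergence is the smallest modulus among the singular points: 3/7.


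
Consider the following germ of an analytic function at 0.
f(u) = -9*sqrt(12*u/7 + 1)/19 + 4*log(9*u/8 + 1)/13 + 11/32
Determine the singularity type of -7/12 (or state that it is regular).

The point is an algebraic (square-root) branch point.

The term (-9/19)*sqrt(1 - u/(-7/12)) has argument 1 - -7/12/(-7/12) = 0 at -7/12: a square-root (algebraic, two-sheeted) branch point; the remaining terms are analytic or single-valued there.


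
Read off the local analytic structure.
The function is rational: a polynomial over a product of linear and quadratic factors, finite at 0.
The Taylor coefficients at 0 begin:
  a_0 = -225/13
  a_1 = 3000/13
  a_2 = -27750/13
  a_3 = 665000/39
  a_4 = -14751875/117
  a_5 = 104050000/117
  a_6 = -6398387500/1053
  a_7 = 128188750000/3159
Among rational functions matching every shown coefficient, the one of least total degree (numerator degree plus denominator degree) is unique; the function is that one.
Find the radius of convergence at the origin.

The radius of convergence is 2/3 - (1/15)*sqrt(55).

No rational of total degree below 4 reproduces all 8 coefficients; solving the [0/4] Pade equations on them gives f(φ) = -9/(13*(φ**2 + 4*φ/3 + 1/5)**2), whose expansion matches every shown term.
Denominator factor (φ**2 + 4*φ/3 + 1/5)^2: discriminant 44/45, real irrational roots -2/3 + (1/15)*sqrt(55) and -2/3 - (1/15)*sqrt(55); poles of order 2, moduli 2/3 - (1/15)*sqrt(55) and 2/3 + (1/15)*sqrt(55).
The radius of convergence is the smallest modulus among the singular points: 2/3 - (1/15)*sqrt(55).


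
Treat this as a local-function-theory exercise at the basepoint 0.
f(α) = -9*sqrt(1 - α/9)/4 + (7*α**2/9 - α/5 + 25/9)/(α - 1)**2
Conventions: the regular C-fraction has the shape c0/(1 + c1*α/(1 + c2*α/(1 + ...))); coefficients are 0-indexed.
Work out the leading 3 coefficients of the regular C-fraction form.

Taylor coefficients (expand at 0): a_0 = 19/36, a_1 = 1973/360, a_2 = 4183/480.
c0 = a_0 = 19/36. Peel one level at a time: if S = 1 + c*α/S' with S'(0) = 1, then c is the α-coefficient of S and S' = c*α/(S - 1).
S_1 = c0/f = 1 + (-1973/190)*α + (6593303/72200)*α^2 + ...; c1 = -1973/190.
S_2 = c1*α/(S_1 - 1) = 1 + (6593303/749740)*α + ...; c2 = 6593303/749740.

The regular C-fraction coefficients are [19/36, -1973/190, 6593303/749740].


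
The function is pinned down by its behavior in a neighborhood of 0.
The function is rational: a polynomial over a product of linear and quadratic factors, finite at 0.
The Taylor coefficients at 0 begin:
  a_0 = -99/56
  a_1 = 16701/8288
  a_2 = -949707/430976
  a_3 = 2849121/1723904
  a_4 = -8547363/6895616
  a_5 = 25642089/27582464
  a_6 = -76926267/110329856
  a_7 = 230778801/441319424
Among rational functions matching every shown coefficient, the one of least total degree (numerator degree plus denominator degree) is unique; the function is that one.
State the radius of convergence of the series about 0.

The radius of convergence is 4/3.

No rational of total degree below 3 reproduces all 8 coefficients; solving the [2/1] Pade equations on them gives f(θ) = (-12*θ**2/13 + 34*θ/37 - 33/14)/(θ + 4/3), whose expansion matches every shown term.
Denominator factor (θ + 4/3): pole of order 1 at -4/3, modulus 4/3.
The radius of convergence is the smallest modulus among the singular points: 4/3.


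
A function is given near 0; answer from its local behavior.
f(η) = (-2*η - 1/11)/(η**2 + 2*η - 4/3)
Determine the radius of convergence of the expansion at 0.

The radius of convergence is -1 + (1/3)*sqrt(21).

Denominator factor (η**2 + 2*η - 4/3): discriminant 28/3, real irrational roots -1 + (1/3)*sqrt(21) and -1 - (1/3)*sqrt(21); poles of order 1, moduli -1 + (1/3)*sqrt(21) and 1 + (1/3)*sqrt(21).
The radius of convergence is the smallest modulus among the singular points: -1 + (1/3)*sqrt(21).


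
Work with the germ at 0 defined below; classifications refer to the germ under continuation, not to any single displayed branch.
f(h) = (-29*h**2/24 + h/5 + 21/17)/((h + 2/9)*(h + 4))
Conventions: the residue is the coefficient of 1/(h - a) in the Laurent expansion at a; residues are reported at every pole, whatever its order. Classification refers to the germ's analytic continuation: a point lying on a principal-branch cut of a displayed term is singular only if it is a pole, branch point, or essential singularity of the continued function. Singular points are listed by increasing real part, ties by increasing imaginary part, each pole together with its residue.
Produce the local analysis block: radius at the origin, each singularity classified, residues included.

Denominator factor (h + 2/9): pole of order 1 at -2/9, modulus 2/9.
Denominator factor (h + 4): pole of order 1 at -4, modulus 4.
The radius of convergence is the smallest modulus among the singular points: 2/9.
At the order-1 pole -4 set g(h) = (h - (-4))*f(h) = (-29*h**2/24 + h/5 + 21/17)/(h + 2/9).
Simple pole: residue = g(a) at a = -4, which is 14457/2890.
At the order-1 pole -2/9 set g(h) = (h - (-2/9))*f(h) = (-29*h**2/24 + h/5 + 21/17)/(h + 4).
Simple pole: residue = g(a) at a = -2/9, which is 46729/156060.
List the singular points by increasing real part (a conjugate pair: the negative imaginary part first).

Radius of convergence at 0: 2/9.
At -4: a pole of order 1; residue 14457/2890.
At -2/9: a pole of order 1; residue 46729/156060.


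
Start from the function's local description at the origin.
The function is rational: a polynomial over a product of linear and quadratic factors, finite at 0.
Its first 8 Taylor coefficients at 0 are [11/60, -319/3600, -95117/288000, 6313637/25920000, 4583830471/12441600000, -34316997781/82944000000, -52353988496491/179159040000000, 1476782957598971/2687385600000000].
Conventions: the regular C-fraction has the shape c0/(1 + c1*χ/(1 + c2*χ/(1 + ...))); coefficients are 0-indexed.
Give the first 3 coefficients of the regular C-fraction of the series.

Taylor coefficients (read off): a_0 = 11/60, a_1 = -319/3600, a_2 = -95117/288000.
c0 = a_0 = 11/60. Peel one level at a time: if S = 1 + c*χ/S' with S'(0) = 1, then c is the χ-coefficient of S and S' = c*χ/(S - 1).
S_1 = c0/f = 1 + (29/60)*χ + (5861/2880)*χ^2 + ...; c1 = 29/60.
S_2 = c1*χ/(S_1 - 1) = 1 + (-5861/1392)*χ + ...; c2 = -5861/1392.

The regular C-fraction coefficients are [11/60, 29/60, -5861/1392].


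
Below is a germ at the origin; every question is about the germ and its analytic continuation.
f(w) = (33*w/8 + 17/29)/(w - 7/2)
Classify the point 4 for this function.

Denominator factors: w - 7/2 = 1/2 at w = 4 — none vanishes.
So the germ continues analytically to 4.

The point is a regular point.


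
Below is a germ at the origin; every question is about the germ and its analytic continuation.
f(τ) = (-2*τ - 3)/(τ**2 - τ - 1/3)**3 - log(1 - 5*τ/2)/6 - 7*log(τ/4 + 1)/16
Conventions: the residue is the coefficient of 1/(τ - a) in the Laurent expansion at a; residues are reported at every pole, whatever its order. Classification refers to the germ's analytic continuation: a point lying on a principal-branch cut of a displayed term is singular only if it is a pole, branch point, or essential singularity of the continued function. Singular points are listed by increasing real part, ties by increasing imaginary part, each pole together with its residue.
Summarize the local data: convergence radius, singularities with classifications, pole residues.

Radius of convergence at 0: -1/2 + (1/6)*sqrt(21).
At -4: a logarithmic branch point.
At 1/2 - (1/6)*sqrt(21): a pole of order 3; residue (216/343)*sqrt(21).
At 2/5: a logarithmic branch point.
At 1/2 + (1/6)*sqrt(21): a pole of order 3; residue -(216/343)*sqrt(21).

Denominator factor (τ**2 - τ - 1/3)^3: discriminant 7/3, real irrational roots 1/2 + (1/6)*sqrt(21) and 1/2 - (1/6)*sqrt(21); poles of order 3, moduli 1/2 + (1/6)*sqrt(21) and -1/2 + (1/6)*sqrt(21).
Branch term (-1/6)*log(1 - τ/(2/5)): its argument vanishes at τ = 2/5, a logarithmic branch point, modulus 2/5.
Branch term (-7/16)*log(1 - τ/(-4)): its argument vanishes at τ = -4, a logarithmic branch point, modulus 4.
The radius of convergence is the smallest modulus among the singular points: -1/2 + (1/6)*sqrt(21).
The branch terms are analytic at 1/2 - (1/6)*sqrt(21) and contribute nothing to the residue; only the rational part matters.
The factor τ**2 - τ - 1/3 splits as (τ - a)(τ - a') with a = 1/2 - (1/6)*sqrt(21), a' = 1/2 + (1/6)*sqrt(21). At the order-3 pole a set g(τ) = (τ - a)^3*(rational part) = [-2*τ - 3] / (τ - a')^3.
Order-3 pole: residue = g''(a)/2; g''(1/2 - (1/6)*sqrt(21)) = (432/343)*sqrt(21), so the residue is (216/343)*sqrt(21).
The branch terms are analytic at 1/2 + (1/6)*sqrt(21) and contribute nothing to the residue; only the rational part matters.
The factor τ**2 - τ - 1/3 splits as (τ - a)(τ - a') with a = 1/2 + (1/6)*sqrt(21), a' = 1/2 - (1/6)*sqrt(21). At the order-3 pole a set g(τ) = (τ - a)^3*(rational part) = [-2*τ - 3] / (τ - a')^3.
Order-3 pole: residue = g''(a)/2; g''(1/2 + (1/6)*sqrt(21)) = -(432/343)*sqrt(21), so the residue is -(216/343)*sqrt(21).
List the singular points by increasing real part (a conjugate pair: the negative imaginary part first).


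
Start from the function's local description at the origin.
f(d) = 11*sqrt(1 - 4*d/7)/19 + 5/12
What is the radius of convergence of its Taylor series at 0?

The radius of convergence is 7/4.

Branch term (11/19)*sqrt(1 - d/(7/4)): its argument vanishes at d = 7/4, a square-root branch point, modulus 7/4.
The radius of convergence is the smallest modulus among the singular points: 7/4.


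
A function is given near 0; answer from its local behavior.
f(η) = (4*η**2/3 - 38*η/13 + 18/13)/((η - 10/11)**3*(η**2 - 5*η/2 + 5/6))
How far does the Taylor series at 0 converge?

The radius of convergence is 5/4 - (1/12)*sqrt(105).

Denominator factor (η**2 - 5*η/2 + 5/6): discriminant 35/12, real irrational roots 5/4 + (1/12)*sqrt(105) and 5/4 - (1/12)*sqrt(105); poles of order 1, moduli 5/4 + (1/12)*sqrt(105) and 5/4 - (1/12)*sqrt(105).
Denominator factor (η - 10/11)^3: pole of order 3 at 10/11, modulus 10/11.
The radius of convergence is the smallest modulus among the singular points: 5/4 - (1/12)*sqrt(105).


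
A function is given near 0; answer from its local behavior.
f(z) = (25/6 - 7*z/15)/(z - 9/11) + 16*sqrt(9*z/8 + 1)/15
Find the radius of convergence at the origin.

The radius of convergence is 9/11.

Denominator factor (z - 9/11): pole of order 1 at 9/11, modulus 9/11.
Branch term (16/15)*sqrt(1 - z/(-8/9)): its argument vanishes at z = -8/9, a square-root branch point, modulus 8/9.
The radius of convergence is the smallest modulus among the singular points: 9/11.


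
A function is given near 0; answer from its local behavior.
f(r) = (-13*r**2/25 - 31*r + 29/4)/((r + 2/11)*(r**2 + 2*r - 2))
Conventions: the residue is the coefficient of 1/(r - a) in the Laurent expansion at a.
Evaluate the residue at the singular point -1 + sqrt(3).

The residue is 141053/56400 - (48631/11280)*sqrt(3).

The factor r**2 + 2*r - 2 splits as (r - a)(r - a') with a = -1 + sqrt(3), a' = -1 - sqrt(3). At the order-1 pole a set g(r) = (r - a)*f(r) = [(-13*r**2/25 - 31*r + 29/4)/(r + 2/11)] / (r - a').
Simple pole: residue = g(a) at a = -1 + sqrt(3), which is 141053/56400 - (48631/11280)*sqrt(3).


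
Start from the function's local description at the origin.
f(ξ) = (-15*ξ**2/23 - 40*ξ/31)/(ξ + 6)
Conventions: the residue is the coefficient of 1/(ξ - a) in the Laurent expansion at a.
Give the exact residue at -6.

The residue is -11220/713.

At the order-1 pole -6 set g(ξ) = (ξ - (-6))*f(ξ) = -15*ξ**2/23 - 40*ξ/31.
Simple pole: residue = g(a) at a = -6, which is -11220/713.
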